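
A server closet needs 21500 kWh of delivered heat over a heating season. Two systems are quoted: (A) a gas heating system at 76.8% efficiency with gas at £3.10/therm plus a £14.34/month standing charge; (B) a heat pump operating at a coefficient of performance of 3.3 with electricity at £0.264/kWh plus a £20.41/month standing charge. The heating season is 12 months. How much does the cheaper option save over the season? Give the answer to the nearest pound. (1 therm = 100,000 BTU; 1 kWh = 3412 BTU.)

£1168

Heat load = 21500 kWh × 3412 = 73,358,000 BTU
Gas: input = 73,358,000 / 0.768 = 95,518,229 BTU = 955.2 therm → 955.2 × £3.10 = £2,961.07; + 12 × £14.34 standing = £3,133.15
Heat pump: 73,358,000 BTU / 3412 = 21,500 kWh heat; / 3.3 = 6,515 kWh in → × £0.264 = £1,720.00; + 12 × £20.41 standing = £1,964.92
Difference = |£3,133.15 − £1,964.92| = £1,168.23 ≈ £1168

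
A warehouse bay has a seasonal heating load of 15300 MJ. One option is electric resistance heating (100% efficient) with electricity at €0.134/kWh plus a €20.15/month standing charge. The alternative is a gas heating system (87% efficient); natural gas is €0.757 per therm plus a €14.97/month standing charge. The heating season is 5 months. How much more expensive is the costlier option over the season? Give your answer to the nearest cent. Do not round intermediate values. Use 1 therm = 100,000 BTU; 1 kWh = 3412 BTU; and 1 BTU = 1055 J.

Heat load = 15300 MJ = 15,300,000,000 J / 1055 = 14,502,370 BTU
Gas: input = 14,502,370 / 0.87 = 16,669,390 BTU = 166.7 therm → 166.7 × €0.757 = €126.19; + 5 × €14.97 standing = €201.04
Electric: 14,502,370 BTU / 3412 = 4,250 kWh → × €0.134 = €569.55; + 5 × €20.15 standing = €670.30
Difference = |€201.04 − €670.30| = €469.27

€469.27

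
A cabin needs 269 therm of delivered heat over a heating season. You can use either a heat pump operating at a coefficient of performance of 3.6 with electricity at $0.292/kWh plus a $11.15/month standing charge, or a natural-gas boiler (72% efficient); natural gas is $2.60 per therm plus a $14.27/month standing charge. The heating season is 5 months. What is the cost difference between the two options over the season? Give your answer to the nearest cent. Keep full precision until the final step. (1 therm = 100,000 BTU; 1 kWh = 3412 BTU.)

Heat load = 269 therm × 100,000 = 26,900,000 BTU
Gas: input = 26,900,000 / 0.72 = 37,361,111 BTU = 373.6 therm → 373.6 × $2.60 = $971.39; + 5 × $14.27 standing = $1,042.74
Heat pump: 26,900,000 BTU / 3412 = 7,884 kWh heat; / 3.6 = 2,190 kWh in → × $0.292 = $639.48; + 5 × $11.15 standing = $695.23
Difference = |$1,042.74 − $695.23| = $347.51

$347.51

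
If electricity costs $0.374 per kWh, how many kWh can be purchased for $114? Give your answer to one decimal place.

$114 / $0.374 per kWh = 304.8 kWh

304.8 kWh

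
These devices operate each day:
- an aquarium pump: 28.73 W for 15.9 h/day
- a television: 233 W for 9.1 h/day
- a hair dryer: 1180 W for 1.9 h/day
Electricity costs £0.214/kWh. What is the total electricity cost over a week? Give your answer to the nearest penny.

aquarium pump: 28.73 W × 15.9 h × 7 d = 3,198 Wh = 3.198 kWh
television: 233 W × 9.1 h × 7 d = 14,842 Wh = 14.84 kWh
hair dryer: 1180 W × 1.9 h × 7 d = 15,694 Wh = 15.69 kWh
Total energy = 3.198 + 14.84 + 15.69 = 33.73 kWh
Cost = 33.73 kWh × £0.214 = £7.22

£7.22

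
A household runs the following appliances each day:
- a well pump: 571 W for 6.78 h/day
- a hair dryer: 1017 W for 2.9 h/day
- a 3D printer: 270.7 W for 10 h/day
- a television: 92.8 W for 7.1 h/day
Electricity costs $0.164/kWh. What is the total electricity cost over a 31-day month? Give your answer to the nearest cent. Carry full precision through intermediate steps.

well pump: 571 W × 6.78 h × 31 d = 120,013 Wh = 120 kWh
hair dryer: 1017 W × 2.9 h × 31 d = 91,428 Wh = 91.43 kWh
3D printer: 270.7 W × 10 h × 31 d = 83,917 Wh = 83.92 kWh
television: 92.8 W × 7.1 h × 31 d = 20,425 Wh = 20.43 kWh
Total energy = 120 + 91.43 + 83.92 + 20.43 = 315.8 kWh
Cost = 315.8 kWh × $0.164 = $51.79

$51.79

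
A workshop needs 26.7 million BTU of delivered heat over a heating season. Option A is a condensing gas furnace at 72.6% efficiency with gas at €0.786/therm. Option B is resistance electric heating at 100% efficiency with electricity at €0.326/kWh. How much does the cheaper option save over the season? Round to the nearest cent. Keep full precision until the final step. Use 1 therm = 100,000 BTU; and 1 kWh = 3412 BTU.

Heat load = 26.7 × 10⁶ BTU = 26,700,000 BTU
Gas: input = 26,700,000 / 0.726 = 36,776,860 BTU = 367.8 therm → 367.8 × €0.786 = €289.07
Electric: 26,700,000 BTU / 3412 = 7,825 kWh → × €0.326 = €2,551.06
Difference = |€289.07 − €2,551.06| = €2,261.99

€2261.99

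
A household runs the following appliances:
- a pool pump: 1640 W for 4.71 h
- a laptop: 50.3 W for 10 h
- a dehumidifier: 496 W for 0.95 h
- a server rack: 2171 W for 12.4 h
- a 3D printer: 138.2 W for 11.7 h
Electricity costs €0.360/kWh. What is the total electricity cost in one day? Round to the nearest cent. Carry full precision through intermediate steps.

pool pump: 1640 W × 4.71 h = 7,724 Wh = 7.724 kWh
laptop: 50.3 W × 10 h = 503 Wh = 0.503 kWh
dehumidifier: 496 W × 0.95 h = 471 Wh = 0.4712 kWh
server rack: 2171 W × 12.4 h = 26,920 Wh = 26.92 kWh
3D printer: 138.2 W × 11.7 h = 1,617 Wh = 1.617 kWh
Total energy = 7.724 + 0.503 + 0.4712 + 26.92 + 1.617 = 37.24 kWh
Cost = 37.24 kWh × €0.360 = €13.40

€13.40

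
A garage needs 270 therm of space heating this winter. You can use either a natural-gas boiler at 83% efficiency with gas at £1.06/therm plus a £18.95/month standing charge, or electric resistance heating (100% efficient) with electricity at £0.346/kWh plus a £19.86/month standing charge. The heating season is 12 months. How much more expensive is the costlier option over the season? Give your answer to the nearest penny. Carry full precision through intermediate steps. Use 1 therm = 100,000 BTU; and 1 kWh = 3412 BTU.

£2404.08

Heat load = 270 therm × 100,000 = 27,000,000 BTU
Gas: input = 27,000,000 / 0.83 = 32,530,120 BTU = 325.3 therm → 325.3 × £1.06 = £344.82; + 12 × £18.95 standing = £572.22
Electric: 27,000,000 BTU / 3412 = 7,913 kWh → × £0.346 = £2,737.98; + 12 × £19.86 standing = £2,976.30
Difference = |£572.22 − £2,976.30| = £2,404.08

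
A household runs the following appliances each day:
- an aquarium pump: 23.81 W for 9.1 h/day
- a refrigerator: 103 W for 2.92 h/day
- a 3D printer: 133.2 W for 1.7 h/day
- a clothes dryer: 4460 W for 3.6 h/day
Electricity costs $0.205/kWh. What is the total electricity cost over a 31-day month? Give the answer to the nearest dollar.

aquarium pump: 23.81 W × 9.1 h × 31 d = 6,717 Wh = 6.717 kWh
refrigerator: 103 W × 2.92 h × 31 d = 9,324 Wh = 9.324 kWh
3D printer: 133.2 W × 1.7 h × 31 d = 7,020 Wh = 7.02 kWh
clothes dryer: 4460 W × 3.6 h × 31 d = 497,736 Wh = 497.7 kWh
Total energy = 6.717 + 9.324 + 7.02 + 497.7 = 520.8 kWh
Cost = 520.8 kWh × $0.205 = $106.76 ≈ $107

$107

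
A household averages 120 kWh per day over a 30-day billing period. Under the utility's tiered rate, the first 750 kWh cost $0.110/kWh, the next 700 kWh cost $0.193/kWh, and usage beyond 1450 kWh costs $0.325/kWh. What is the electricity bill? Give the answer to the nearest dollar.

Usage = 120 kWh/day × 30 days = 3600 kWh
First 750 kWh × $0.110 = $82.50
Next 700 kWh × $0.193 = $135.10
Remaining 2150 kWh × $0.325 = $698.75
Total = $916.35 ≈ $916

$916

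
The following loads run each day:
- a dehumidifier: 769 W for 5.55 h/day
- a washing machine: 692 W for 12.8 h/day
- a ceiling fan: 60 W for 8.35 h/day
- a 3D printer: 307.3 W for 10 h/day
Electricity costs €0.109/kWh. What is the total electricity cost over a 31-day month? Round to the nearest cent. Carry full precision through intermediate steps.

€56.43

dehumidifier: 769 W × 5.55 h × 31 d = 132,306 Wh = 132.3 kWh
washing machine: 692 W × 12.8 h × 31 d = 274,586 Wh = 274.6 kWh
ceiling fan: 60 W × 8.35 h × 31 d = 15,531 Wh = 15.53 kWh
3D printer: 307.3 W × 10 h × 31 d = 95,263 Wh = 95.26 kWh
Total energy = 132.3 + 274.6 + 15.53 + 95.26 = 517.7 kWh
Cost = 517.7 kWh × €0.109 = €56.43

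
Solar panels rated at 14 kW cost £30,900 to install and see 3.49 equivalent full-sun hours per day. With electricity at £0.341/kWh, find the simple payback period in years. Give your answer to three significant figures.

5.08 years

Daily generation = 14 kW × 3.49 h = 48.86 kWh
Annual generation = 48.86 × 365 = 17834 kWh
Annual savings = 17834 × £0.341 = £6,081.36
Payback = £30,900 / £6,081.36 = 5.08 years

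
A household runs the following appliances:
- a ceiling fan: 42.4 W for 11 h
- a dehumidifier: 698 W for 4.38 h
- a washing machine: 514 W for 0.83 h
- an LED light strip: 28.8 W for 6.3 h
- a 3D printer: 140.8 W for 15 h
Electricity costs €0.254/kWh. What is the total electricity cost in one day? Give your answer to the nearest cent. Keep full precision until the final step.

€1.59

ceiling fan: 42.4 W × 11 h = 466 Wh = 0.4664 kWh
dehumidifier: 698 W × 4.38 h = 3,057 Wh = 3.057 kWh
washing machine: 514 W × 0.83 h = 427 Wh = 0.4266 kWh
LED light strip: 28.8 W × 6.3 h = 181 Wh = 0.1814 kWh
3D printer: 140.8 W × 15 h = 2,112 Wh = 2.112 kWh
Total energy = 0.4664 + 3.057 + 0.4266 + 0.1814 + 2.112 = 6.244 kWh
Cost = 6.244 kWh × €0.254 = €1.59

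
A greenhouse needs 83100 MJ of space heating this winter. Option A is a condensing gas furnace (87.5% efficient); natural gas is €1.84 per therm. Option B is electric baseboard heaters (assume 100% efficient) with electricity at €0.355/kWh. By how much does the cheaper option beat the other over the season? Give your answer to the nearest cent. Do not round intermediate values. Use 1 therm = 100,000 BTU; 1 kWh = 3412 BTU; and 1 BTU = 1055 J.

€6538.98

Heat load = 83100 MJ = 83,100,000,000 J / 1055 = 78,767,773 BTU
Gas: input = 78,767,773 / 0.875 = 90,020,311 BTU = 900.2 therm → 900.2 × €1.84 = €1,656.37
Electric: 78,767,773 BTU / 3412 = 23,090 kWh → × €0.355 = €8,195.36
Difference = |€1,656.37 − €8,195.36| = €6,538.98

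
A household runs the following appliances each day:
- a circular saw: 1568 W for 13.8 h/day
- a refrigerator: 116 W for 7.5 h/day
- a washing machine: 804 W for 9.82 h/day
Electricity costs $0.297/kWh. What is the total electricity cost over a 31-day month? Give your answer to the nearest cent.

circular saw: 1568 W × 13.8 h × 31 d = 670,790 Wh = 670.8 kWh
refrigerator: 116 W × 7.5 h × 31 d = 26,970 Wh = 26.97 kWh
washing machine: 804 W × 9.82 h × 31 d = 244,754 Wh = 244.8 kWh
Total energy = 670.8 + 26.97 + 244.8 = 942.5 kWh
Cost = 942.5 kWh × $0.297 = $279.93

$279.93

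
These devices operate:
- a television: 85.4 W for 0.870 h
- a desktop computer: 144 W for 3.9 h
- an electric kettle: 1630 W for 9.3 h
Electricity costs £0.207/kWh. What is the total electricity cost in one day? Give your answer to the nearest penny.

television: 85.4 W × 0.870 h = 74 Wh = 0.0743 kWh
desktop computer: 144 W × 3.9 h = 562 Wh = 0.5616 kWh
electric kettle: 1630 W × 9.3 h = 15,159 Wh = 15.16 kWh
Total energy = 0.0743 + 0.5616 + 15.16 = 15.79 kWh
Cost = 15.79 kWh × £0.207 = £3.27

£3.27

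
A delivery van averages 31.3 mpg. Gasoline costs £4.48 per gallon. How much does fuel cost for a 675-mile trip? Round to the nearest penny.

£96.61

Fuel = 675 mi / 31.3 mpg = 21.57 gal
Cost = 21.57 gal × £4.48/gal = £96.61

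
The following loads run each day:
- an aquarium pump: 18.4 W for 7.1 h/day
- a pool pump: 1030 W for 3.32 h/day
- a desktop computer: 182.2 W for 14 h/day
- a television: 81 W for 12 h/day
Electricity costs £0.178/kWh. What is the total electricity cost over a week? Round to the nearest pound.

aquarium pump: 18.4 W × 7.1 h × 7 d = 914 Wh = 0.9145 kWh
pool pump: 1030 W × 3.32 h × 7 d = 23,937 Wh = 23.94 kWh
desktop computer: 182.2 W × 14 h × 7 d = 17,856 Wh = 17.86 kWh
television: 81 W × 12 h × 7 d = 6,804 Wh = 6.804 kWh
Total energy = 0.9145 + 23.94 + 17.86 + 6.804 = 49.51 kWh
Cost = 49.51 kWh × £0.178 = £8.81 ≈ £9

£9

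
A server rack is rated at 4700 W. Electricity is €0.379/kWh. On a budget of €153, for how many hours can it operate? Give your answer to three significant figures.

85.9 h

Energy budget = €153 / €0.379 per kWh = 403.7 kWh = 403,694 Wh
Runtime = 403,694 Wh / 4700 W = 85.89 h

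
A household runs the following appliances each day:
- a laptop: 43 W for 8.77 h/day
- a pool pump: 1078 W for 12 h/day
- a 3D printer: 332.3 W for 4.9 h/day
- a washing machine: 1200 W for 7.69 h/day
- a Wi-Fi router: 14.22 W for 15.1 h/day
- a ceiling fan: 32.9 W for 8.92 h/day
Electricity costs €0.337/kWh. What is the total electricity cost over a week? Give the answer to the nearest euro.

€58

laptop: 43 W × 8.77 h × 7 d = 2,640 Wh = 2.64 kWh
pool pump: 1078 W × 12 h × 7 d = 90,552 Wh = 90.55 kWh
3D printer: 332.3 W × 4.9 h × 7 d = 11,398 Wh = 11.4 kWh
washing machine: 1200 W × 7.69 h × 7 d = 64,596 Wh = 64.6 kWh
Wi-Fi router: 14.22 W × 15.1 h × 7 d = 1,503 Wh = 1.503 kWh
ceiling fan: 32.9 W × 8.92 h × 7 d = 2,054 Wh = 2.054 kWh
Total energy = 2.64 + 90.55 + 11.4 + 64.6 + 1.503 + 2.054 = 172.7 kWh
Cost = 172.7 kWh × €0.337 = €58.21 ≈ €58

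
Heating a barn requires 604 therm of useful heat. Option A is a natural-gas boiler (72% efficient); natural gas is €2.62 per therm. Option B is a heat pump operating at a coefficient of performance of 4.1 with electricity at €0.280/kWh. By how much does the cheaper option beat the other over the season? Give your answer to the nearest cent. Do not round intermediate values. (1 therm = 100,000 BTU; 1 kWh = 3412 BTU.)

€988.96

Heat load = 604 therm × 100,000 = 60,400,000 BTU
Gas: input = 60,400,000 / 0.72 = 83,888,889 BTU = 838.9 therm → 838.9 × €2.62 = €2,197.89
Heat pump: 60,400,000 BTU / 3412 = 17,700 kWh heat; / 4.1 = 4,318 kWh in → × €0.280 = €1,208.93
Difference = |€2,197.89 − €1,208.93| = €988.96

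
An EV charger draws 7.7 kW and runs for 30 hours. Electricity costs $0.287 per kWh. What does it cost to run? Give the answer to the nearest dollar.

Energy = 7700 W × 30 h = 231,000 Wh = 231 kWh
Cost = 231 kWh × $0.287/kWh = $66.30 ≈ $66

$66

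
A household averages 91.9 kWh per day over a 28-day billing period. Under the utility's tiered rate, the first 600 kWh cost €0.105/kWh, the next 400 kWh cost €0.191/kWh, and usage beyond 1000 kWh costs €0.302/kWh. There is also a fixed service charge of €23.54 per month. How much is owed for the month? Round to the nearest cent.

Usage = 91.9 kWh/day × 28 days = 2573.2 kWh
First 600 kWh × €0.105 = €63.00
Next 400 kWh × €0.191 = €76.40
Remaining 1573.2 kWh × €0.302 = €475.11
Energy charge = €614.51; + service €23.54 = €638.05

€638.05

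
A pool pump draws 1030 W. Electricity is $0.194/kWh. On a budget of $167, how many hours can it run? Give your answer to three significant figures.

836 h

Energy budget = $167 / $0.194 per kWh = 860.8 kWh = 860,825 Wh
Runtime = 860,825 Wh / 1030 W = 835.8 h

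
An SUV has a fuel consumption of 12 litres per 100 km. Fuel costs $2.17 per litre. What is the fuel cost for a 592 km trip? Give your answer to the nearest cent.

Fuel = 12 L/100 km × 592 km / 100 = 71.04 L
Cost = 71.04 L × $2.17/L = $154.16

$154.16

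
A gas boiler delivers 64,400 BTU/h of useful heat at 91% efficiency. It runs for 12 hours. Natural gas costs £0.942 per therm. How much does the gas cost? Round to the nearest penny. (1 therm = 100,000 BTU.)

£8.00

Heat delivered = 64,400 BTU/h × 12 h = 772,800 BTU
Gas input = 772,800 / 0.91 = 849,231 BTU
= 849,231 / 100,000 = 8.492 therm
Cost = 8.492 × £0.942/therm = £8.00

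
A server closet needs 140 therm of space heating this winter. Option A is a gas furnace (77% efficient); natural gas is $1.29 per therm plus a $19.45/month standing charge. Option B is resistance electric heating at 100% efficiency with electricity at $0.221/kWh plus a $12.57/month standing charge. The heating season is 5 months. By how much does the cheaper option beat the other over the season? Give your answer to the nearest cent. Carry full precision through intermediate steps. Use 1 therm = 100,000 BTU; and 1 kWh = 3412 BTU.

$637.85

Heat load = 140 therm × 100,000 = 14,000,000 BTU
Gas: input = 14,000,000 / 0.77 = 18,181,818 BTU = 181.8 therm → 181.8 × $1.29 = $234.55; + 5 × $19.45 standing = $331.80
Electric: 14,000,000 BTU / 3412 = 4,103 kWh → × $0.221 = $906.80; + 5 × $12.57 standing = $969.65
Difference = |$331.80 − $969.65| = $637.85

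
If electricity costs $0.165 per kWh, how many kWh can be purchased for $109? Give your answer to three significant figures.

661 kWh

$109 / $0.165 per kWh = 660.6 kWh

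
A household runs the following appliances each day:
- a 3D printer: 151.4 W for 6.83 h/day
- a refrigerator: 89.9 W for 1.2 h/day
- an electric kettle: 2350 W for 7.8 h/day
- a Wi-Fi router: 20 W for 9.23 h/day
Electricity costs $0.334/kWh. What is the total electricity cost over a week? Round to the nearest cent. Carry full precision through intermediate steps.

3D printer: 151.4 W × 6.83 h × 7 d = 7,238 Wh = 7.238 kWh
refrigerator: 89.9 W × 1.2 h × 7 d = 755 Wh = 0.7552 kWh
electric kettle: 2350 W × 7.8 h × 7 d = 128,310 Wh = 128.3 kWh
Wi-Fi router: 20 W × 9.23 h × 7 d = 1,292 Wh = 1.292 kWh
Total energy = 7.238 + 0.7552 + 128.3 + 1.292 = 137.6 kWh
Cost = 137.6 kWh × $0.334 = $45.96

$45.96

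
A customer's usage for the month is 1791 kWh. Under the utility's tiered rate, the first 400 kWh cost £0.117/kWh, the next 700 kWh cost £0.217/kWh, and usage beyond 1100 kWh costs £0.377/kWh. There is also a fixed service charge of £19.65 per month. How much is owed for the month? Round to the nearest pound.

£479

First 400 kWh × £0.117 = £46.80
Next 700 kWh × £0.217 = £151.90
Remaining 691 kWh × £0.377 = £260.51
Energy charge = £459.21; + service £19.65 = £478.86 ≈ £479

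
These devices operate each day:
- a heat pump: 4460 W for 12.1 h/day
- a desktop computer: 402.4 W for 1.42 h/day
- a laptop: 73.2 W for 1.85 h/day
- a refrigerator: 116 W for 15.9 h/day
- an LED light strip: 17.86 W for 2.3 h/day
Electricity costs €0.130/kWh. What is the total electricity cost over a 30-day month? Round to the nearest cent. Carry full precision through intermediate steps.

heat pump: 4460 W × 12.1 h × 30 d = 1,618,980 Wh = 1,619 kWh
desktop computer: 402.4 W × 1.42 h × 30 d = 17,142 Wh = 17.14 kWh
laptop: 73.2 W × 1.85 h × 30 d = 4,063 Wh = 4.063 kWh
refrigerator: 116 W × 15.9 h × 30 d = 55,332 Wh = 55.33 kWh
LED light strip: 17.86 W × 2.3 h × 30 d = 1,232 Wh = 1.232 kWh
Total energy = 1,619 + 17.14 + 4.063 + 55.33 + 1.232 = 1,697 kWh
Cost = 1,697 kWh × €0.130 = €220.58

€220.58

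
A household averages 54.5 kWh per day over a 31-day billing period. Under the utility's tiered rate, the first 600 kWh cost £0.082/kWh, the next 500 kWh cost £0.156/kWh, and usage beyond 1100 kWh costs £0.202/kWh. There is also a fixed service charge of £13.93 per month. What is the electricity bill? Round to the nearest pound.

£260

Usage = 54.5 kWh/day × 31 days = 1689.5 kWh
First 600 kWh × £0.082 = £49.20
Next 500 kWh × £0.156 = £78.00
Remaining 589.5 kWh × £0.202 = £119.08
Energy charge = £246.28; + service £13.93 = £260.21 ≈ £260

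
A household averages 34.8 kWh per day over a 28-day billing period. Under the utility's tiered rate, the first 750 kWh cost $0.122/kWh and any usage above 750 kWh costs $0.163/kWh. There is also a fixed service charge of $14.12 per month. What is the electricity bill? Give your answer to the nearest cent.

Usage = 34.8 kWh/day × 28 days = 974.4 kWh
First 750 kWh × $0.122 = $91.50
Remaining 224.4 kWh × $0.163 = $36.58
Energy charge = $128.08; + service $14.12 = $142.20

$142.20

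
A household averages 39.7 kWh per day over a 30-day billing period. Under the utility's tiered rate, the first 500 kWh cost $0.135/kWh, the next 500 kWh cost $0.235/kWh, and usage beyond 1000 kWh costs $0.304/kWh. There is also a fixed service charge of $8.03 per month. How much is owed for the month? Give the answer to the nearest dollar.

Usage = 39.7 kWh/day × 30 days = 1191 kWh
First 500 kWh × $0.135 = $67.50
Next 500 kWh × $0.235 = $117.50
Remaining 191 kWh × $0.304 = $58.06
Energy charge = $243.06; + service $8.03 = $251.09 ≈ $251

$251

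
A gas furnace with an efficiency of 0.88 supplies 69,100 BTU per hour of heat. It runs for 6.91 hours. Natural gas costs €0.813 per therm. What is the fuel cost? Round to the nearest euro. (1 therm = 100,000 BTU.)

€4

Heat delivered = 69,100 BTU/h × 6.91 h = 477,481 BTU
Gas input = 477,481 / 0.88 = 542,592 BTU
= 542,592 / 100,000 = 5.426 therm
Cost = 5.426 × €0.813/therm = €4.41 ≈ €4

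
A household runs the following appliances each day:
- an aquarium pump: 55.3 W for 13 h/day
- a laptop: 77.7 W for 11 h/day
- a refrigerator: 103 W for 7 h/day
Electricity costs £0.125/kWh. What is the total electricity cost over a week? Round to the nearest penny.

£2.01

aquarium pump: 55.3 W × 13 h × 7 d = 5,032 Wh = 5.032 kWh
laptop: 77.7 W × 11 h × 7 d = 5,983 Wh = 5.983 kWh
refrigerator: 103 W × 7 h × 7 d = 5,047 Wh = 5.047 kWh
Total energy = 5.032 + 5.983 + 5.047 = 16.06 kWh
Cost = 16.06 kWh × £0.125 = £2.01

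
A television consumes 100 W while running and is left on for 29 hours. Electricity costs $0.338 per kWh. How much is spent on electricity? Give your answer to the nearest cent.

$0.98

Energy = 100 W × 29 h = 2,900 Wh = 2.9 kWh
Cost = 2.9 kWh × $0.338/kWh = $0.98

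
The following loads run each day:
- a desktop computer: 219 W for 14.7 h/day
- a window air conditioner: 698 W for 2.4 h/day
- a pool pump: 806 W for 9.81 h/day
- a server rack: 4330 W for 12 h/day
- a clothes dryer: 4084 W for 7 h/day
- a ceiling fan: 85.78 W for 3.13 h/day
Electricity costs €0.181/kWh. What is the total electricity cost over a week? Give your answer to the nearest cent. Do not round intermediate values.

desktop computer: 219 W × 14.7 h × 7 d = 22,535 Wh = 22.54 kWh
window air conditioner: 698 W × 2.4 h × 7 d = 11,726 Wh = 11.73 kWh
pool pump: 806 W × 9.81 h × 7 d = 55,348 Wh = 55.35 kWh
server rack: 4330 W × 12 h × 7 d = 363,720 Wh = 363.7 kWh
clothes dryer: 4084 W × 7 h × 7 d = 200,116 Wh = 200.1 kWh
ceiling fan: 85.78 W × 3.13 h × 7 d = 1,879 Wh = 1.879 kWh
Total energy = 22.54 + 11.73 + 55.35 + 363.7 + 200.1 + 1.879 = 655.3 kWh
Cost = 655.3 kWh × €0.181 = €118.61

€118.61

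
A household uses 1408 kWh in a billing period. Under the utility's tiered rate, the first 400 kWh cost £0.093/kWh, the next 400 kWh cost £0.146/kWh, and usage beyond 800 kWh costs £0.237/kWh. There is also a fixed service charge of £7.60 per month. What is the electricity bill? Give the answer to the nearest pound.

First 400 kWh × £0.093 = £37.20
Next 400 kWh × £0.146 = £58.40
Remaining 608 kWh × £0.237 = £144.10
Energy charge = £239.70; + service £7.60 = £247.30 ≈ £247

£247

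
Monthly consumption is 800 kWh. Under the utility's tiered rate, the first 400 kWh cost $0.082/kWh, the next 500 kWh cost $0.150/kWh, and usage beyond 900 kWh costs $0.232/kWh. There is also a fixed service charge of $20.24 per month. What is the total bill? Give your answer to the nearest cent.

First 400 kWh × $0.082 = $32.80
Next 400 kWh × $0.150 = $60.00
Remaining tier: 0 kWh (not reached)
Energy charge = $92.80; + service $20.24 = $113.04

$113.04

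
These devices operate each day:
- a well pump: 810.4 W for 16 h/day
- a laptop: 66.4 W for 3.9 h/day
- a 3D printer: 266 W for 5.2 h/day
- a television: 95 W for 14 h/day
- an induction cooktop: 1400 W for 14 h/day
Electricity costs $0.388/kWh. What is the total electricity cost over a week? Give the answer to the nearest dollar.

well pump: 810.4 W × 16 h × 7 d = 90,765 Wh = 90.76 kWh
laptop: 66.4 W × 3.9 h × 7 d = 1,813 Wh = 1.813 kWh
3D printer: 266 W × 5.2 h × 7 d = 9,682 Wh = 9.682 kWh
television: 95 W × 14 h × 7 d = 9,310 Wh = 9.31 kWh
induction cooktop: 1400 W × 14 h × 7 d = 137,200 Wh = 137.2 kWh
Total energy = 90.76 + 1.813 + 9.682 + 9.31 + 137.2 = 248.8 kWh
Cost = 248.8 kWh × $0.388 = $96.52 ≈ $97

$97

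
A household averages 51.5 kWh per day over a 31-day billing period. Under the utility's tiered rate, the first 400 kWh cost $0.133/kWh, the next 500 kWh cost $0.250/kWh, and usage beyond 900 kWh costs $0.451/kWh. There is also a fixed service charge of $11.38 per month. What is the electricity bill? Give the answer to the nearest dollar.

$504

Usage = 51.5 kWh/day × 31 days = 1596.5 kWh
First 400 kWh × $0.133 = $53.20
Next 500 kWh × $0.250 = $125.00
Remaining 696.5 kWh × $0.451 = $314.12
Energy charge = $492.32; + service $11.38 = $503.70 ≈ $504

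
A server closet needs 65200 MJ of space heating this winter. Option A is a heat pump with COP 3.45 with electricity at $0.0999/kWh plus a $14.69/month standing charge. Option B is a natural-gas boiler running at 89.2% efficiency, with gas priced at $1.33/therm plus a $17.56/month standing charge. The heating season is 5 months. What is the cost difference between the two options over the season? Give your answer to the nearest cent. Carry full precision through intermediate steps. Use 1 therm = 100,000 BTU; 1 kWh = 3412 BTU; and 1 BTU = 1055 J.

Heat load = 65200 MJ = 65,200,000,000 J / 1055 = 61,800,948 BTU
Gas: input = 61,800,948 / 0.892 = 69,283,574 BTU = 692.8 therm → 692.8 × $1.33 = $921.47; + 5 × $17.56 standing = $1,009.27
Heat pump: 61,800,948 BTU / 3412 = 18,110 kWh heat; / 3.45 = 5,250 kWh in → × $0.0999 = $524.48; + 5 × $14.69 standing = $597.93
Difference = |$1,009.27 − $597.93| = $411.34

$411.34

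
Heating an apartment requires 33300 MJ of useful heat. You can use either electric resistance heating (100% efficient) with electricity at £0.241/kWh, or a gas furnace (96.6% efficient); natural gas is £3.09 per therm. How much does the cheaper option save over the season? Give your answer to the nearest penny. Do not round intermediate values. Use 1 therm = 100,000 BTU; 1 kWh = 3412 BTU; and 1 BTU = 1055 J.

£1219.81

Heat load = 33300 MJ = 33,300,000,000 J / 1055 = 31,563,981 BTU
Gas: input = 31,563,981 / 0.966 = 32,674,929 BTU = 326.7 therm → 326.7 × £3.09 = £1,009.66
Electric: 31,563,981 BTU / 3412 = 9,251 kWh → × £0.241 = £2,229.46
Difference = |£1,009.66 − £2,229.46| = £1,219.81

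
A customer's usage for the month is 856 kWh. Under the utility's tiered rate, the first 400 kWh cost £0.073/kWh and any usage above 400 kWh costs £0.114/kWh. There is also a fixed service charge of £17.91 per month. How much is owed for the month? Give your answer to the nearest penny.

First 400 kWh × £0.073 = £29.20
Remaining 456 kWh × £0.114 = £51.98
Energy charge = £81.18; + service £17.91 = £99.09

£99.09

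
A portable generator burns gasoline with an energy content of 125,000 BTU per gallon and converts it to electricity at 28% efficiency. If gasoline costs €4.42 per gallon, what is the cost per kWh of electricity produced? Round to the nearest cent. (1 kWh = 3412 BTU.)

Electrical output per gallon = 125,000 BTU × 0.28 / 3412 BTU/kWh = 10.26 kWh
Cost per kWh = €4.42 / 10.26 kWh = €0.431

€0.43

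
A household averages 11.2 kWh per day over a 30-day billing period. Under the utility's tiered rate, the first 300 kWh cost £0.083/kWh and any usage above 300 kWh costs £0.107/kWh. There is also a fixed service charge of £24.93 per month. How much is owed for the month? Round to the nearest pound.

£54

Usage = 11.2 kWh/day × 30 days = 336 kWh
First 300 kWh × £0.083 = £24.90
Remaining 36 kWh × £0.107 = £3.85
Energy charge = £28.75; + service £24.93 = £53.68 ≈ £54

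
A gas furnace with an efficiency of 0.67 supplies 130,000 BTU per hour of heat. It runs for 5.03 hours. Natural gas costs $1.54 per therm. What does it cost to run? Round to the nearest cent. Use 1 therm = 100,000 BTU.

Heat delivered = 130,000 BTU/h × 5.03 h = 653,900 BTU
Gas input = 653,900 / 0.67 = 975,970 BTU
= 975,970 / 100,000 = 9.76 therm
Cost = 9.76 × $1.54/therm = $15.03

$15.03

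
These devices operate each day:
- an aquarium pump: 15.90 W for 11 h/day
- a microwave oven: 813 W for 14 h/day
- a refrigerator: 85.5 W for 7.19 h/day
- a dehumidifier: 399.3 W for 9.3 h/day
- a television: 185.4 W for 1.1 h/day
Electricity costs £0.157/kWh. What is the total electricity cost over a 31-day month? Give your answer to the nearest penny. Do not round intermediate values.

aquarium pump: 15.90 W × 11 h × 31 d = 5,422 Wh = 5.422 kWh
microwave oven: 813 W × 14 h × 31 d = 352,842 Wh = 352.8 kWh
refrigerator: 85.5 W × 7.19 h × 31 d = 19,057 Wh = 19.06 kWh
dehumidifier: 399.3 W × 9.3 h × 31 d = 115,118 Wh = 115.1 kWh
television: 185.4 W × 1.1 h × 31 d = 6,322 Wh = 6.322 kWh
Total energy = 5.422 + 352.8 + 19.06 + 115.1 + 6.322 = 498.8 kWh
Cost = 498.8 kWh × £0.157 = £78.31

£78.31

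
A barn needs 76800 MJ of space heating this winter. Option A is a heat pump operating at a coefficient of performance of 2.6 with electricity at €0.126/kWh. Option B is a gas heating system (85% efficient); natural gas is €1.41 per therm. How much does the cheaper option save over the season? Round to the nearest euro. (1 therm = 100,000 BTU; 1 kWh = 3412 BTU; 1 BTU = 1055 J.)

€174

Heat load = 76800 MJ = 76,800,000,000 J / 1055 = 72,796,209 BTU
Gas: input = 72,796,209 / 0.850 = 85,642,598 BTU = 856.4 therm → 856.4 × €1.41 = €1,207.56
Heat pump: 72,796,209 BTU / 3412 = 21,340 kWh heat; / 2.6 = 8,206 kWh in → × €0.126 = €1,033.94
Difference = |€1,207.56 − €1,033.94| = €173.62 ≈ €174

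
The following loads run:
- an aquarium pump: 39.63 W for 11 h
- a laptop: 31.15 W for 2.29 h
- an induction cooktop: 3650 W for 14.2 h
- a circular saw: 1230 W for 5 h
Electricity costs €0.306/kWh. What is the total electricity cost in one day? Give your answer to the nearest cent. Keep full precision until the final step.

aquarium pump: 39.63 W × 11 h = 436 Wh = 0.4359 kWh
laptop: 31.15 W × 2.29 h = 71 Wh = 0.07133 kWh
induction cooktop: 3650 W × 14.2 h = 51,830 Wh = 51.83 kWh
circular saw: 1230 W × 5 h = 6,150 Wh = 6.15 kWh
Total energy = 0.4359 + 0.07133 + 51.83 + 6.15 = 58.49 kWh
Cost = 58.49 kWh × €0.306 = €17.90

€17.90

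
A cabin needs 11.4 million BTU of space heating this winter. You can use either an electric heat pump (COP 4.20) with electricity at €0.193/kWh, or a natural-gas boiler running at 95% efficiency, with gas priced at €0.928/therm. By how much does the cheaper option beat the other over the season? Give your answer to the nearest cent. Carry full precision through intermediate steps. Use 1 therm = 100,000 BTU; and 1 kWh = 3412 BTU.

€42.17

Heat load = 11.4 × 10⁶ BTU = 11,400,000 BTU
Gas: input = 11,400,000 / 0.95 = 12,000,000 BTU = 120 therm → 120 × €0.928 = €111.36
Heat pump: 11,400,000 BTU / 3412 = 3,341 kWh heat; / 4.20 = 795.5 kWh in → × €0.193 = €153.53
Difference = |€111.36 − €153.53| = €42.17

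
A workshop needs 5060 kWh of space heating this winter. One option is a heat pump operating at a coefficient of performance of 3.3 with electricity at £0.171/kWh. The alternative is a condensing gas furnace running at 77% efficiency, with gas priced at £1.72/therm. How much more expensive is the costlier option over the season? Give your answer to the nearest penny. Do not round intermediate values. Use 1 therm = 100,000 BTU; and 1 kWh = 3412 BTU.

Heat load = 5060 kWh × 3412 = 17,264,720 BTU
Gas: input = 17,264,720 / 0.77 = 22,421,714 BTU = 224.2 therm → 224.2 × £1.72 = £385.65
Heat pump: 17,264,720 BTU / 3412 = 5,060 kWh heat; / 3.3 = 1,533 kWh in → × £0.171 = £262.20
Difference = |£385.65 − £262.20| = £123.45

£123.45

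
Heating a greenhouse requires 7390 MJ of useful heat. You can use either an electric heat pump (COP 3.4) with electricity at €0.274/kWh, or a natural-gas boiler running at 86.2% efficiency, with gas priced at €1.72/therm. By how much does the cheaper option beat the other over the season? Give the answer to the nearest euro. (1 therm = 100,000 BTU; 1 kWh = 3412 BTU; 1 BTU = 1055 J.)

Heat load = 7390 MJ = 7,390,000,000 J / 1055 = 7,004,739 BTU
Gas: input = 7,004,739 / 0.862 = 8,126,148 BTU = 81.26 therm → 81.26 × €1.72 = €139.77
Heat pump: 7,004,739 BTU / 3412 = 2,053 kWh heat; / 3.4 = 603.8 kWh in → × €0.274 = €165.45
Difference = |€139.77 − €165.45| = €25.68 ≈ €26

€26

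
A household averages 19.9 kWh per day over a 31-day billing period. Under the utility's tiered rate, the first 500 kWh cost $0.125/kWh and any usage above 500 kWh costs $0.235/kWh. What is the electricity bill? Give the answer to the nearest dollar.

$90

Usage = 19.9 kWh/day × 31 days = 616.9 kWh
First 500 kWh × $0.125 = $62.50
Remaining 116.9 kWh × $0.235 = $27.47
Total = $89.97 ≈ $90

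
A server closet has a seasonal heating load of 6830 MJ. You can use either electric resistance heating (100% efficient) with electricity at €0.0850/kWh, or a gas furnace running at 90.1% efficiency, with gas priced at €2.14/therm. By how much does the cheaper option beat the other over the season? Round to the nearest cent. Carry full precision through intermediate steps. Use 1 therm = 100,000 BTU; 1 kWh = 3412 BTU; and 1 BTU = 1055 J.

Heat load = 6830 MJ = 6,830,000,000 J / 1055 = 6,473,934 BTU
Gas: input = 6,473,934 / 0.901 = 7,185,276 BTU = 71.85 therm → 71.85 × €2.14 = €153.76
Electric: 6,473,934 BTU / 3412 = 1,897 kWh → × €0.0850 = €161.28
Difference = |€153.76 − €161.28| = €7.51

€7.51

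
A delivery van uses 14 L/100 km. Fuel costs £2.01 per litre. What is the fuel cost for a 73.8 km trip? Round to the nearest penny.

£20.77

Fuel = 14 L/100 km × 73.8 km / 100 = 10.33 L
Cost = 10.33 L × £2.01/L = £20.77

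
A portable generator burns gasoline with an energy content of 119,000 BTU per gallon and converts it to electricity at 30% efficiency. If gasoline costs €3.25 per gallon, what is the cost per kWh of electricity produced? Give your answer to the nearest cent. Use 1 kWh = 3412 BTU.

Electrical output per gallon = 119,000 BTU × 0.30 / 3412 BTU/kWh = 10.46 kWh
Cost per kWh = €3.25 / 10.46 kWh = €0.311

€0.31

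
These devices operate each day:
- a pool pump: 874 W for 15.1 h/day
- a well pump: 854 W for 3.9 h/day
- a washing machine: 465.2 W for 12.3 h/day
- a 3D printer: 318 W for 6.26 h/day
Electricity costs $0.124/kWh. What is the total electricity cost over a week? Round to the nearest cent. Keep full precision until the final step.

pool pump: 874 W × 15.1 h × 7 d = 92,382 Wh = 92.38 kWh
well pump: 854 W × 3.9 h × 7 d = 23,314 Wh = 23.31 kWh
washing machine: 465.2 W × 12.3 h × 7 d = 40,054 Wh = 40.05 kWh
3D printer: 318 W × 6.26 h × 7 d = 13,935 Wh = 13.93 kWh
Total energy = 92.38 + 23.31 + 40.05 + 13.93 = 169.7 kWh
Cost = 169.7 kWh × $0.124 = $21.04

$21.04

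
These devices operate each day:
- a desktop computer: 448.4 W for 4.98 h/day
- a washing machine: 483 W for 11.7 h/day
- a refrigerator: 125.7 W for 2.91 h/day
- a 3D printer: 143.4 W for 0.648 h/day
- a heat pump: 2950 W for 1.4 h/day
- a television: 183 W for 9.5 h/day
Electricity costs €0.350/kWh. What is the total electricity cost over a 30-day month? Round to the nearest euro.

desktop computer: 448.4 W × 4.98 h × 30 d = 66,991 Wh = 66.99 kWh
washing machine: 483 W × 11.7 h × 30 d = 169,533 Wh = 169.5 kWh
refrigerator: 125.7 W × 2.91 h × 30 d = 10,974 Wh = 10.97 kWh
3D printer: 143.4 W × 0.648 h × 30 d = 2,788 Wh = 2.788 kWh
heat pump: 2950 W × 1.4 h × 30 d = 123,900 Wh = 123.9 kWh
television: 183 W × 9.5 h × 30 d = 52,155 Wh = 52.16 kWh
Total energy = 66.99 + 169.5 + 10.97 + 2.788 + 123.9 + 52.16 = 426.3 kWh
Cost = 426.3 kWh × €0.350 = €149.22 ≈ €149

€149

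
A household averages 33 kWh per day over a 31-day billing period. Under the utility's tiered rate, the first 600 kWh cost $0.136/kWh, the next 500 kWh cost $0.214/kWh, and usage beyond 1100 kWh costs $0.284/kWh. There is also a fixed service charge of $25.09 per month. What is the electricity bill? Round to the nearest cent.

$197.21

Usage = 33 kWh/day × 31 days = 1023 kWh
First 600 kWh × $0.136 = $81.60
Next 423 kWh × $0.214 = $90.52
Remaining tier: 0 kWh (not reached)
Energy charge = $172.12; + service $25.09 = $197.21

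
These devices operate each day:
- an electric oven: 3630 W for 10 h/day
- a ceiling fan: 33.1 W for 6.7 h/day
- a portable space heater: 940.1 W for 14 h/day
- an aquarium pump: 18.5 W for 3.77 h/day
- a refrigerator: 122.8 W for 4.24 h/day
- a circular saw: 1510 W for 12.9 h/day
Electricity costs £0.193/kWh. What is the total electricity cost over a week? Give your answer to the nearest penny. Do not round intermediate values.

electric oven: 3630 W × 10 h × 7 d = 254,100 Wh = 254.1 kWh
ceiling fan: 33.1 W × 6.7 h × 7 d = 1,552 Wh = 1.552 kWh
portable space heater: 940.1 W × 14 h × 7 d = 92,130 Wh = 92.13 kWh
aquarium pump: 18.5 W × 3.77 h × 7 d = 488 Wh = 0.4882 kWh
refrigerator: 122.8 W × 4.24 h × 7 d = 3,645 Wh = 3.645 kWh
circular saw: 1510 W × 12.9 h × 7 d = 136,353 Wh = 136.4 kWh
Total energy = 254.1 + 1.552 + 92.13 + 0.4882 + 3.645 + 136.4 = 488.3 kWh
Cost = 488.3 kWh × £0.193 = £94.24

£94.24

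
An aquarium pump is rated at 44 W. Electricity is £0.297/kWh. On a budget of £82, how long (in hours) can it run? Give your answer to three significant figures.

6270 h

Energy budget = £82 / £0.297 per kWh = 276.1 kWh = 276,094 Wh
Runtime = 276,094 Wh / 44 W = 6,275 h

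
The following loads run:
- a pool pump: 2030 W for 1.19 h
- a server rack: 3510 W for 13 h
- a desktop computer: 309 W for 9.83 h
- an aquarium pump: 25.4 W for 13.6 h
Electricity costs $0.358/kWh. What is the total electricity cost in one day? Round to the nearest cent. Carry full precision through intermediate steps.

pool pump: 2030 W × 1.19 h = 2,416 Wh = 2.416 kWh
server rack: 3510 W × 13 h = 45,630 Wh = 45.63 kWh
desktop computer: 309 W × 9.83 h = 3,037 Wh = 3.037 kWh
aquarium pump: 25.4 W × 13.6 h = 345 Wh = 0.3454 kWh
Total energy = 2.416 + 45.63 + 3.037 + 0.3454 = 51.43 kWh
Cost = 51.43 kWh × $0.358 = $18.41

$18.41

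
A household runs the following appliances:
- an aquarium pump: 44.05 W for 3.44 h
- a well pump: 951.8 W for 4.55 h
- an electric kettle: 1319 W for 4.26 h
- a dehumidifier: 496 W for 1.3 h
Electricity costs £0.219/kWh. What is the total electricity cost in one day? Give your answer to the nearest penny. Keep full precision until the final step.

£2.35

aquarium pump: 44.05 W × 3.44 h = 152 Wh = 0.1515 kWh
well pump: 951.8 W × 4.55 h = 4,331 Wh = 4.331 kWh
electric kettle: 1319 W × 4.26 h = 5,619 Wh = 5.619 kWh
dehumidifier: 496 W × 1.3 h = 645 Wh = 0.6448 kWh
Total energy = 0.1515 + 4.331 + 5.619 + 0.6448 = 10.75 kWh
Cost = 10.75 kWh × £0.219 = £2.35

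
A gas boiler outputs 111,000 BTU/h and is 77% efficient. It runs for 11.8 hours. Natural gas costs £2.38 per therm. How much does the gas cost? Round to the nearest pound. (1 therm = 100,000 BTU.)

£40

Heat delivered = 111,000 BTU/h × 11.8 h = 1,309,800 BTU
Gas input = 1,309,800 / 0.77 = 1,701,039 BTU
= 1,701,039 / 100,000 = 17.01 therm
Cost = 17.01 × £2.38/therm = £40.48 ≈ £40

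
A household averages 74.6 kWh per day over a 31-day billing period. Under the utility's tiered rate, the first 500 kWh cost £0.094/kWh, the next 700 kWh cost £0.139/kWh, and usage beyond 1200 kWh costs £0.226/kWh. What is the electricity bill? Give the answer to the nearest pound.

Usage = 74.6 kWh/day × 31 days = 2312.6 kWh
First 500 kWh × £0.094 = £47.00
Next 700 kWh × £0.139 = £97.30
Remaining 1112.6 kWh × £0.226 = £251.45
Total = £395.75 ≈ £396

£396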